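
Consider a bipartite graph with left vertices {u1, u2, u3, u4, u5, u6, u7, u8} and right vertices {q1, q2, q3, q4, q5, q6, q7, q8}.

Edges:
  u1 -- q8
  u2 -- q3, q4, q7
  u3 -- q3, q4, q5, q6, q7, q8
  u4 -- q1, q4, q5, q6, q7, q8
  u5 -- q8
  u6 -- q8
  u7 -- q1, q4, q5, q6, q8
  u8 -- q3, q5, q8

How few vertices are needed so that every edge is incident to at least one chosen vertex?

6

{u2, u3, u4, u7, u8, q8} is a vertex cover of size 6: every edge has an endpoint in this set.
No smaller cover exists because u1–q8, u2–q3, u3–q7, u4–q4, u7–q6, u8–q5 is a matching of size 6, and a cover must include an endpoint of each of these disjoint edges (König's theorem).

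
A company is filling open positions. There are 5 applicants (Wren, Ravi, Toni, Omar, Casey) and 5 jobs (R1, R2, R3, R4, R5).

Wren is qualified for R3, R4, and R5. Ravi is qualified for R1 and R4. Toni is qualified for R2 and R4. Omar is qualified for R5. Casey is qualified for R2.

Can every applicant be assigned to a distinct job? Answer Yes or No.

Yes

One maximum matching: Wren→R3, Ravi→R1, Toni→R4, Omar→R5, Casey→R2.
Every applicant is matched, so this is a perfect matching.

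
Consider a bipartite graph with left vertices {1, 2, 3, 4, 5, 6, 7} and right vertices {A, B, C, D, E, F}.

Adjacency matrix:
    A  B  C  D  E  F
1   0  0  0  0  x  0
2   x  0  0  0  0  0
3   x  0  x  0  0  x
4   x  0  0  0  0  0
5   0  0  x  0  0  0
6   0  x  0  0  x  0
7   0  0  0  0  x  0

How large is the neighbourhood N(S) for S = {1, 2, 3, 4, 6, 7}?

The union of neighbours of {1, 2, 3, 4, 6, 7} is {A, B, C, E, F}, which has 5 elements.
Since |N(S)| = 5 < |S| = 6, Hall's condition fails for this subset.

5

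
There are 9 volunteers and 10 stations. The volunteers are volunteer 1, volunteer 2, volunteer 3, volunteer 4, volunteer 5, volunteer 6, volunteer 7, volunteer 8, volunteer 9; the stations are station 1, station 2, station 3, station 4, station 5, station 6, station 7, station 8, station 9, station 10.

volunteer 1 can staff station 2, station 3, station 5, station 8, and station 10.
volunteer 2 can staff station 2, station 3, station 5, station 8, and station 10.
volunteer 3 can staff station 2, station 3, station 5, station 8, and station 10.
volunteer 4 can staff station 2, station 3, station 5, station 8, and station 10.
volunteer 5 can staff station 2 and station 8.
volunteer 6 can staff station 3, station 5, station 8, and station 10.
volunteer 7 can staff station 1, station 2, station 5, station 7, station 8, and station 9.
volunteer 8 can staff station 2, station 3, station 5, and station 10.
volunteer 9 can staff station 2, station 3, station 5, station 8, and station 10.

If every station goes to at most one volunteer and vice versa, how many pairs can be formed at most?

For example, pair volunteer 1–station 5, volunteer 2–station 10, volunteer 3–station 3, volunteer 4–station 8, volunteer 5–station 2, volunteer 7–station 7.
The set {volunteer 1, volunteer 2, volunteer 3, volunteer 4, volunteer 5, volunteer 6, volunteer 8, volunteer 9} has only 5 neighbours ({station 10, station 2, station 3, station 5, station 8}), so by Hall's theorem at most 6 of the 9 volunteers can be matched.

6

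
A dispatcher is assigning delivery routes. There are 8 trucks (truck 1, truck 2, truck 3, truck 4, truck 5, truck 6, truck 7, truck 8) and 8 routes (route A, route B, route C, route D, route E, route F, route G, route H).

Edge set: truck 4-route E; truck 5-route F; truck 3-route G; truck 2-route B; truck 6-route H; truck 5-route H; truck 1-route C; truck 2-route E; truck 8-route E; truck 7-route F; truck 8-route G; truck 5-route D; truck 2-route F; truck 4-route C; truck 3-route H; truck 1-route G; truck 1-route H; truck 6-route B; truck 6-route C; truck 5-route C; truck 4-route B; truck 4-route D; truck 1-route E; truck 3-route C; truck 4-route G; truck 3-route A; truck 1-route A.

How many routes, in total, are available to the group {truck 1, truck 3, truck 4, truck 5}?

8

The union of neighbours of {truck 1, truck 3, truck 4, truck 5} is {route A, route B, route C, route D, route E, route F, route G, route H}, which has 8 elements.
Since |N(S)| = 8 ≥ |S| = 4, Hall's condition holds for this subset.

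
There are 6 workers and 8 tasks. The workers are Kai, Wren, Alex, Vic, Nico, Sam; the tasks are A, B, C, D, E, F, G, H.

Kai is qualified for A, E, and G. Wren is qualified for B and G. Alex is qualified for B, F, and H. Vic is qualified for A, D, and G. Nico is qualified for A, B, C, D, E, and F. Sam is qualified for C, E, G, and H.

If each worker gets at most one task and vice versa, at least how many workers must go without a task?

0

For example, pair Kai→G, Wren→B, Alex→F, Vic→D, Nico→A, Sam→E.
This saturates every worker, so 6 is the maximum.
That matches 6 of the 6, leaving 0 unmatched; no matching can do better.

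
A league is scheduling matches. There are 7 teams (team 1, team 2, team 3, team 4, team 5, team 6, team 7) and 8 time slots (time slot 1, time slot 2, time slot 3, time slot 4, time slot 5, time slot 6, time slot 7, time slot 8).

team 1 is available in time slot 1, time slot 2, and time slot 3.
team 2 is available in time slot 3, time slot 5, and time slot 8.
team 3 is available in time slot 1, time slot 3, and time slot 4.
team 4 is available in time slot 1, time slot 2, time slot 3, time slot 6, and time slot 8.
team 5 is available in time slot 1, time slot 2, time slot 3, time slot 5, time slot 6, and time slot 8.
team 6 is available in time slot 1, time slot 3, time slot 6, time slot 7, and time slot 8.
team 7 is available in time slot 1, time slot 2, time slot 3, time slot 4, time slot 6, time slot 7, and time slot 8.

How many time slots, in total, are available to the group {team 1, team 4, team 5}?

The union of neighbours of {team 1, team 4, team 5} is {time slot 1, time slot 2, time slot 3, time slot 5, time slot 6, time slot 8}, which has 6 elements.
Since |N(S)| = 6 ≥ |S| = 3, Hall's condition holds for this subset.

6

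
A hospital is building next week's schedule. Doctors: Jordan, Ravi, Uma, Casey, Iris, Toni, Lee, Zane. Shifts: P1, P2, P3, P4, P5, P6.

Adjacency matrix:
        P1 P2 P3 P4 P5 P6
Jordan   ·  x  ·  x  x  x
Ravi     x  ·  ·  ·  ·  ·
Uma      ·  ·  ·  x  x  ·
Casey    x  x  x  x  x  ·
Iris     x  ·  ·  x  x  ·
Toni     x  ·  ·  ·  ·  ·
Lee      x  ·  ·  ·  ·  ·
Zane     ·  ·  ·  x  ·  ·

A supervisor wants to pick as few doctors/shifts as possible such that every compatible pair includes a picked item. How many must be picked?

{Jordan, Casey, P1, P4, P5} is a vertex cover of size 5: every edge has an endpoint in this set.
No smaller cover exists because Jordan–P6, Ravi–P1, Uma–P4, Casey–P3, Iris–P5 is a matching of size 5, and a cover must include an endpoint of each of these disjoint edges (König's theorem).

5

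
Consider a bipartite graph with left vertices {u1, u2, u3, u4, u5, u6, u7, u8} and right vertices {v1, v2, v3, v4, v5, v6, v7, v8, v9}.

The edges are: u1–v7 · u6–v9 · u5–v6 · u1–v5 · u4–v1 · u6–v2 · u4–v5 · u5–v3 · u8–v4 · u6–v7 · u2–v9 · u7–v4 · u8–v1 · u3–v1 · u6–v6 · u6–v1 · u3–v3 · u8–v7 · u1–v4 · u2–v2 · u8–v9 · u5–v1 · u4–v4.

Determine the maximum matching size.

8

A valid assignment of size 8: u1-v5, u2-v9, u3-v3, u4-v1, u5-v6, u6-v2, u7-v4, u8-v7.
All 8 left vertices are matched, so no larger matching exists.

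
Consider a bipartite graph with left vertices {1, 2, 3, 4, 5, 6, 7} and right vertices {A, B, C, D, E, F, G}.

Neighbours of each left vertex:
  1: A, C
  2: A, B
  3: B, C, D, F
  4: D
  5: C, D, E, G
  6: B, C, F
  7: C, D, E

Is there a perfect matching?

Yes

For example, pair 1→C, 2→A, 3→F, 4→D, 5→G, 6→B, 7→E.
Every left vertex is matched, so this is a perfect matching.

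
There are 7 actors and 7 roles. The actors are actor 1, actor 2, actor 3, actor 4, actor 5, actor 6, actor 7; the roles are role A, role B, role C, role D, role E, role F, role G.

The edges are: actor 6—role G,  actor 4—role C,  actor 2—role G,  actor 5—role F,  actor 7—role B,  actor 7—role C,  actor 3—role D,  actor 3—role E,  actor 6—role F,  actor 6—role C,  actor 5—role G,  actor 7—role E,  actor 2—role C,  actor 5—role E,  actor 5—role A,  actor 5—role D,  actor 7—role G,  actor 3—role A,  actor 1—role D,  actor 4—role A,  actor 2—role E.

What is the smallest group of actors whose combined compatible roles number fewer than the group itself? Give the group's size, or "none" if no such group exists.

A matching saturating every actor exists, for instance actor 1→role D, actor 2→role E, actor 3→role A, actor 4→role C, actor 5→role F, actor 6→role G, actor 7→role B.
By Hall's marriage theorem, this means |N(S)| ≥ |S| for every subset S, so no violating subset exists.

none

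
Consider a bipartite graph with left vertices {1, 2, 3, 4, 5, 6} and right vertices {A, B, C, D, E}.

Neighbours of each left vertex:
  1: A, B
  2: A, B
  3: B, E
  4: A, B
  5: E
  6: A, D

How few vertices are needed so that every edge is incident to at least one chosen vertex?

A maximum matching has 4 edges (e.g. 1–A, 2–B, 3–E, 6–D).
By König's theorem the minimum vertex cover has the same size. One such cover is {6, A, B, E}.

4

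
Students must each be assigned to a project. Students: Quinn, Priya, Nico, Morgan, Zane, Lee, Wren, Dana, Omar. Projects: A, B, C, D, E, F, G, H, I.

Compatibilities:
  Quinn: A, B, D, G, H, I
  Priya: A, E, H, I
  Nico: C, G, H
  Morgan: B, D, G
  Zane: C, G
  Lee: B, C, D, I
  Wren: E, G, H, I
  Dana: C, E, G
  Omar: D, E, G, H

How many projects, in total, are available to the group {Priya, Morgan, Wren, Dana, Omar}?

The union of neighbours of {Priya, Morgan, Wren, Dana, Omar} is {A, B, C, D, E, G, H, I}, which has 8 elements.
Since |N(S)| = 8 ≥ |S| = 5, Hall's condition holds for this subset.

8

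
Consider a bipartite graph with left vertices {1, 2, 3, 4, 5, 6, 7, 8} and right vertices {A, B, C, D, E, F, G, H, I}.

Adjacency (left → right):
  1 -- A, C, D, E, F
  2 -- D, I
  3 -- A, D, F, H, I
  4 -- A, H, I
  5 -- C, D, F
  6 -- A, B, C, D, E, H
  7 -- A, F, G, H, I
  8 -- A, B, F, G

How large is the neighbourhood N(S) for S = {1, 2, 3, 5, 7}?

8

The union of neighbours of {1, 2, 3, 5, 7} is {A, C, D, E, F, G, H, I}, which has 8 elements.
Since |N(S)| = 8 ≥ |S| = 5, Hall's condition holds for this subset.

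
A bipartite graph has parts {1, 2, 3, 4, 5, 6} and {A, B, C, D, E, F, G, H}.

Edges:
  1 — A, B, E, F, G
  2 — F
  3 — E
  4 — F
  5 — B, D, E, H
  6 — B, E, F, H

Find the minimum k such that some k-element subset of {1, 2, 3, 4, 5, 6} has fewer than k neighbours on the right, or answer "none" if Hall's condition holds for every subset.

2

Take S = {2, 4}. Its neighbourhood is {F}, so |N(S)| = 1 < |S| = 2.
No single vertex violates Hall's condition since each has at least one neighbour, so 2 is the minimum.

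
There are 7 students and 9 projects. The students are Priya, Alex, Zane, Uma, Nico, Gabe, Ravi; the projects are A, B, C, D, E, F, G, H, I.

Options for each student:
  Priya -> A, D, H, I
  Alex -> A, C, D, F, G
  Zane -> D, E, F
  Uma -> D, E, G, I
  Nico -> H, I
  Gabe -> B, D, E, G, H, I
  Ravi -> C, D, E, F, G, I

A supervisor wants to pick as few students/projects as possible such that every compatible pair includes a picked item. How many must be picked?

{Priya, Alex, Zane, Uma, Nico, Gabe, Ravi} is a vertex cover of size 7: every edge has an endpoint in this set.
No smaller cover exists because Priya–I, Alex–A, Zane–F, Uma–D, Nico–H, Gabe–E, Ravi–G is a matching of size 7, and a cover must include an endpoint of each of these disjoint edges (König's theorem).

7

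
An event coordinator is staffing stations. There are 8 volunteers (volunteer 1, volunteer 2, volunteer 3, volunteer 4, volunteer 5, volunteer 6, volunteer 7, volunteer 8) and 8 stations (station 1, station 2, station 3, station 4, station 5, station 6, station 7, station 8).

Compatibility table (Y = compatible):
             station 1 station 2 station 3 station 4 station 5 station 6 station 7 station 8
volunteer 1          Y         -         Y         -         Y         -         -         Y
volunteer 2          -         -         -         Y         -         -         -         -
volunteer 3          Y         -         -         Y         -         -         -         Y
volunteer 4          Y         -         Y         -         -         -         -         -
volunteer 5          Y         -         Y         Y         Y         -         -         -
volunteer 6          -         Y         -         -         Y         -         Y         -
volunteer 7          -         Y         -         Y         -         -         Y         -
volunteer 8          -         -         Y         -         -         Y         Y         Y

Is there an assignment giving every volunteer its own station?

One maximum matching: volunteer 1–station 5, volunteer 2–station 4, volunteer 3–station 8, volunteer 4–station 3, volunteer 5–station 1, volunteer 6–station 7, volunteer 7–station 2, volunteer 8–station 6.
All 8 volunteers are covered.

Yes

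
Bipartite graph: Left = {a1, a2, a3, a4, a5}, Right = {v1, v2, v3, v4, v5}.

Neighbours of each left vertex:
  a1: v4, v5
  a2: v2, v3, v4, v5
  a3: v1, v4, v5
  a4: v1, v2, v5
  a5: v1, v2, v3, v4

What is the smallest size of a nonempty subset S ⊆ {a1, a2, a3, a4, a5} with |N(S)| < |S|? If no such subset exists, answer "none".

A matching saturating every left vertex exists, for instance a1→v5, a2→v3, a3→v4, a4→v1, a5→v2.
By Hall's marriage theorem, this means |N(S)| ≥ |S| for every subset S, so no violating subset exists.

none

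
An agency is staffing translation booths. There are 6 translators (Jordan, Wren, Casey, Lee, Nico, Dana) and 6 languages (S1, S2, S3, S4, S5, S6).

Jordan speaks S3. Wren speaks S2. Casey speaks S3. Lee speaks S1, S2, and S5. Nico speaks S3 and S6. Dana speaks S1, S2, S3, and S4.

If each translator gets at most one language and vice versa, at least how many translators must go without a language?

One maximum matching: Jordan→S3, Wren→S2, Lee→S1, Nico→S6, Dana→S4.
The set {Jordan, Casey} has only 1 neighbour ({S3}), so by Hall's theorem at most 5 of the 6 translators can be matched.
That matches 5 of the 6, leaving 1 unmatched; no matching can do better.

1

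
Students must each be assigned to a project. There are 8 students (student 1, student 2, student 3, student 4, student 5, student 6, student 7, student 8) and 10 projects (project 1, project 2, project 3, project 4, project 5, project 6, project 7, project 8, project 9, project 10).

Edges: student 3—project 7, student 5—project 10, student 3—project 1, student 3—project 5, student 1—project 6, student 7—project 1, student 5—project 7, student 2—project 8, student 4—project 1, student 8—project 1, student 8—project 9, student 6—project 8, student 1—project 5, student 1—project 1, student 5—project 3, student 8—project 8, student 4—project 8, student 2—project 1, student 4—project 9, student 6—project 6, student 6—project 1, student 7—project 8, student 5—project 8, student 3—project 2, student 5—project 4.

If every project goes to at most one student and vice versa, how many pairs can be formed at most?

A valid assignment of size 7: student 1→project 5, student 2→project 1, student 3→project 7, student 4→project 9, student 5→project 3, student 6→project 6, student 7→project 8.
The set {student 2, student 4, student 7, student 8} has only 3 neighbours ({project 1, project 8, project 9}), so by Hall's theorem at most 7 of the 8 students can be matched.

7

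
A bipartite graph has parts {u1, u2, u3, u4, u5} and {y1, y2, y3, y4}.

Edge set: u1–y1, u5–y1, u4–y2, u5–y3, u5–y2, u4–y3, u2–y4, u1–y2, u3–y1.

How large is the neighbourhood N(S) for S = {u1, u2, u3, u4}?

4

The union of neighbours of {u1, u2, u3, u4} is {y1, y2, y3, y4}, which has 4 elements.
Since |N(S)| = 4 ≥ |S| = 4, Hall's condition holds for this subset.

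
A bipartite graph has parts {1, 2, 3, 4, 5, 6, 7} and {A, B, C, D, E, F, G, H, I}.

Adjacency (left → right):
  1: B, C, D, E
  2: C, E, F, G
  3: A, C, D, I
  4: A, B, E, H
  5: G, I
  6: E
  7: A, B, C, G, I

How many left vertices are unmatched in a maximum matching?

0

One maximum matching: 1→B, 2→F, 3→C, 4→H, 5→I, 6→E, 7→G.
All 7 left vertices are matched, so no larger matching exists.
That matches 7 of the 7, leaving 0 unmatched; no matching can do better.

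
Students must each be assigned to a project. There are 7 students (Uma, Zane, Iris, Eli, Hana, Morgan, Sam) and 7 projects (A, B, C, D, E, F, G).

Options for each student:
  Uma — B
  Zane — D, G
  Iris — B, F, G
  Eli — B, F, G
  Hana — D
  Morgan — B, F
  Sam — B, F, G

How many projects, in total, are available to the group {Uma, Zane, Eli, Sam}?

4

The union of neighbours of {Uma, Zane, Eli, Sam} is {B, D, F, G}, which has 4 elements.
Since |N(S)| = 4 ≥ |S| = 4, Hall's condition holds for this subset.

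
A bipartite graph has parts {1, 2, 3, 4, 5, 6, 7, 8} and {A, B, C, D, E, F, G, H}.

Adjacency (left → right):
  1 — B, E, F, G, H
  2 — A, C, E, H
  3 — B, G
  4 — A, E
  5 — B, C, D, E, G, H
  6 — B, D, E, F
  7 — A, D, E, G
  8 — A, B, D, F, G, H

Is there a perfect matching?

Yes

One maximum matching: 1-H, 2-C, 3-B, 4-A, 5-E, 6-F, 7-D, 8-G.
Every left vertex is matched, so this is a perfect matching.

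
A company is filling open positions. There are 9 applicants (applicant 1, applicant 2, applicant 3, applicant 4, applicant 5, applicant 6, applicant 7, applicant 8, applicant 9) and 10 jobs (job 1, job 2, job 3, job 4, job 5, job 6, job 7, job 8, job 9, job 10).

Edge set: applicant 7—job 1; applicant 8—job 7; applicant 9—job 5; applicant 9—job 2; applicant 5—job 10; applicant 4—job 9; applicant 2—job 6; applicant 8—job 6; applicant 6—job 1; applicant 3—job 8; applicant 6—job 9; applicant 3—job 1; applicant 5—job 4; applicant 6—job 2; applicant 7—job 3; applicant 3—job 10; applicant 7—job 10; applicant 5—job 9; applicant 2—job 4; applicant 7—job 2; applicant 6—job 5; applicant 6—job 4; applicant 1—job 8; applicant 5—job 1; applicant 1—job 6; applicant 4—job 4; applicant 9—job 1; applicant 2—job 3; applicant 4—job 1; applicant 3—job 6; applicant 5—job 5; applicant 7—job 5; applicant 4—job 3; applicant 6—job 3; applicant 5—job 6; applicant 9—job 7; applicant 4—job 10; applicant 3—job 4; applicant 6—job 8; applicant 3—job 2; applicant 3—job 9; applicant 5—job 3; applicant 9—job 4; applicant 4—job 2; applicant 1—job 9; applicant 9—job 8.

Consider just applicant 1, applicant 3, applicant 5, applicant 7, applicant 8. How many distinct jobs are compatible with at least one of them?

The union of neighbours of {applicant 1, applicant 3, applicant 5, applicant 7, applicant 8} is {job 1, job 2, job 3, job 4, job 5, job 6, job 7, job 8, job 9, job 10}, which has 10 elements.
Since |N(S)| = 10 ≥ |S| = 5, Hall's condition holds for this subset.

10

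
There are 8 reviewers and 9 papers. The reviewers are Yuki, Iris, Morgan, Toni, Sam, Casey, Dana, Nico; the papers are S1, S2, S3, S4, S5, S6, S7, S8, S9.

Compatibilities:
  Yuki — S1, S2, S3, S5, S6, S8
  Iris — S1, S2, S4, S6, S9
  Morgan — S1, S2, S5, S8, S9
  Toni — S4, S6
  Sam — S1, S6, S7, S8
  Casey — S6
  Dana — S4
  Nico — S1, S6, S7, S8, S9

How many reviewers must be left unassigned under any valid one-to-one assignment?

One maximum matching: Yuki–S3, Iris–S2, Morgan–S9, Toni–S4, Sam–S8, Casey–S6, Nico–S7.
The set {Toni, Casey, Dana} has only 2 neighbours ({S4, S6}), so by Hall's theorem at most 7 of the 8 reviewers can be matched.
That matches 7 of the 8, leaving 1 unmatched; no matching can do better.

1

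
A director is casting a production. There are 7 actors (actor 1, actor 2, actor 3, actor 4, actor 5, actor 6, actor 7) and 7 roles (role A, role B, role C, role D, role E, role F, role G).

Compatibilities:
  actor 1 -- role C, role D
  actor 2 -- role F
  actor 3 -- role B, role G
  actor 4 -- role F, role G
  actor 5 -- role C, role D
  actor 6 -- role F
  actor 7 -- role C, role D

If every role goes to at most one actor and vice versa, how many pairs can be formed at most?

For example, pair actor 1→role C, actor 2→role F, actor 3→role B, actor 4→role G, actor 5→role D.
The set {actor 1, actor 2, actor 5, actor 6, actor 7} has only 3 neighbours ({role C, role D, role F}), so by Hall's theorem at most 5 of the 7 actors can be matched.

5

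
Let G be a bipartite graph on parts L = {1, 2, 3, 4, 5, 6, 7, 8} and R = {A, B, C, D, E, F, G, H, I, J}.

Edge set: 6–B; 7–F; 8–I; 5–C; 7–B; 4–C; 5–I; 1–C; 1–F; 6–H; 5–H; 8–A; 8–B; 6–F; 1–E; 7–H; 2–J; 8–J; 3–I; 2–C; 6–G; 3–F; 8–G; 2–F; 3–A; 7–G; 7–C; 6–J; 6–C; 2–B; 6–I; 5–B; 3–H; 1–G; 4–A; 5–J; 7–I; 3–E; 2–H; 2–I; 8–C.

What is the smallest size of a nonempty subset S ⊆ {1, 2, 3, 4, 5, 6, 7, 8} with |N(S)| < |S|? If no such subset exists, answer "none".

none

A matching saturating every left vertex exists, for instance 1→E, 2→F, 3→A, 4→C, 5→B, 6→G, 7→H, 8→J.
By Hall's marriage theorem, this means |N(S)| ≥ |S| for every subset S, so no violating subset exists.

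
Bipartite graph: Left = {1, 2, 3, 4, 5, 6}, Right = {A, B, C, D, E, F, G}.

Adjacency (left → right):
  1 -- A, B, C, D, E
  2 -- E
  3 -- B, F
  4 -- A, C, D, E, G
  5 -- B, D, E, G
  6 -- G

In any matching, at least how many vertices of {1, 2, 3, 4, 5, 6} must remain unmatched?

One maximum matching: 1–B, 2–E, 3–F, 4–A, 5–D, 6–G.
All 6 left vertices are matched, so no larger matching exists.
That matches 6 of the 6, leaving 0 unmatched; no matching can do better.

0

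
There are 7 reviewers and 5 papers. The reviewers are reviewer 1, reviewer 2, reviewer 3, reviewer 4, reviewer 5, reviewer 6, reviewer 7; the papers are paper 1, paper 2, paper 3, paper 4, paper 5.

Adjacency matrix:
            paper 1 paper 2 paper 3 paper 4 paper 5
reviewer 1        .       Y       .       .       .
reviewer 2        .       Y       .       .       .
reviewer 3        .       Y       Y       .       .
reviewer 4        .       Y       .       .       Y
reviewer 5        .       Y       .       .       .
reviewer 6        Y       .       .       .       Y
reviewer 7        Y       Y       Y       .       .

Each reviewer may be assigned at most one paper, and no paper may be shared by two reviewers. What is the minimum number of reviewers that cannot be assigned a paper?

A valid assignment of size 4: reviewer 1-paper 2, reviewer 3-paper 3, reviewer 4-paper 5, reviewer 6-paper 1.
The set {reviewer 1, reviewer 2, reviewer 3, reviewer 4, reviewer 5, reviewer 6, reviewer 7} has only 4 neighbours ({paper 1, paper 2, paper 3, paper 5}), so by Hall's theorem at most 4 of the 7 reviewers can be matched.
That matches 4 of the 7, leaving 3 unmatched; no matching can do better.

3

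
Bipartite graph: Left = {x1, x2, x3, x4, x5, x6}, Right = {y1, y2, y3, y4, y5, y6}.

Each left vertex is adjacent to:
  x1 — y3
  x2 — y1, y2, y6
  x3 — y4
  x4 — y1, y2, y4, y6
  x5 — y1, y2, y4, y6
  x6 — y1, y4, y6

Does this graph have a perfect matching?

No

The set {x2, x3, x4, x5, x6} has only 4 neighbours ({y1, y2, y4, y6}), so by Hall's theorem at most 5 of the 6 left vertices can be matched.
Hence no matching covers every left vertex.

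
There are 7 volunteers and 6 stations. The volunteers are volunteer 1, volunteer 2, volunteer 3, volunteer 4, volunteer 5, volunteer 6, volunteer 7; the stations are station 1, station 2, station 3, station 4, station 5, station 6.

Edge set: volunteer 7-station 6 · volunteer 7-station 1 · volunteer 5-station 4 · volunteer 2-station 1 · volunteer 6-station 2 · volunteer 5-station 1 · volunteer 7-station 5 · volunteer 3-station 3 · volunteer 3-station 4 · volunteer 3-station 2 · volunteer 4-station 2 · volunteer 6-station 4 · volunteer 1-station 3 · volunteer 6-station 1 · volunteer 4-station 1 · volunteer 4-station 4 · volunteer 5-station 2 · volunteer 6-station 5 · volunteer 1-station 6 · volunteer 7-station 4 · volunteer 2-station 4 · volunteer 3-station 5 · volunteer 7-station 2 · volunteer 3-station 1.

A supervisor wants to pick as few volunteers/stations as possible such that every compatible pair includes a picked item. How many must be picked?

6

{station 1, station 2, station 3, station 4, station 5, station 6} is a vertex cover of size 6: every edge has an endpoint in this set.
No smaller cover exists because volunteer 1–station 6, volunteer 2–station 4, volunteer 3–station 3, volunteer 4–station 1, volunteer 5–station 2, volunteer 6–station 5 is a matching of size 6, and a cover must include an endpoint of each of these disjoint edges (König's theorem).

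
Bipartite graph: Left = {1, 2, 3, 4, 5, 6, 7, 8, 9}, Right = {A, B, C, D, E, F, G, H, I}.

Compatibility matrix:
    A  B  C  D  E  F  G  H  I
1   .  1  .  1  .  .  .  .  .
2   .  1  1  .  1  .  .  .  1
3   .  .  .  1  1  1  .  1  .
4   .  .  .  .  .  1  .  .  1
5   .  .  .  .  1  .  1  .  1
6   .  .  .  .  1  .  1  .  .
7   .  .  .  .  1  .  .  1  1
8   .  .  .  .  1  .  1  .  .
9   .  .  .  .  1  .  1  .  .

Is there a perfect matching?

The set {6, 8, 9} has only 2 neighbours ({E, G}), so by Hall's theorem at most 8 of the 9 left vertices can be matched.
Hence no matching covers every left vertex.

No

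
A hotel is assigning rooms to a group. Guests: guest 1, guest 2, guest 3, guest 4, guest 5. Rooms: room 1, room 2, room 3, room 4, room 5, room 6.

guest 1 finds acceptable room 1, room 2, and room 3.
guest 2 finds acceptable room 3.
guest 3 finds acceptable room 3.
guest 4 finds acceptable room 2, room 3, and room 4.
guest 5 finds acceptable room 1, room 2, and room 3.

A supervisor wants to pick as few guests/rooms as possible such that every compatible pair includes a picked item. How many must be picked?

4

{guest 1, guest 4, guest 5, room 3} is a vertex cover of size 4: every edge has an endpoint in this set.
No smaller cover exists because guest 1–room 2, guest 2–room 3, guest 4–room 4, guest 5–room 1 is a matching of size 4, and a cover must include an endpoint of each of these disjoint edges (König's theorem).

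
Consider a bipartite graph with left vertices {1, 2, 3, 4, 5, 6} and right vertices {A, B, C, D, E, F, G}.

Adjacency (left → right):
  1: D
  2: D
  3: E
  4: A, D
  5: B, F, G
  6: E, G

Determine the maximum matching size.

One maximum matching: 1–D, 3–E, 4–A, 5–B, 6–G.
The set {1, 2} has only 1 neighbour ({D}), so by Hall's theorem at most 5 of the 6 left vertices can be matched.

5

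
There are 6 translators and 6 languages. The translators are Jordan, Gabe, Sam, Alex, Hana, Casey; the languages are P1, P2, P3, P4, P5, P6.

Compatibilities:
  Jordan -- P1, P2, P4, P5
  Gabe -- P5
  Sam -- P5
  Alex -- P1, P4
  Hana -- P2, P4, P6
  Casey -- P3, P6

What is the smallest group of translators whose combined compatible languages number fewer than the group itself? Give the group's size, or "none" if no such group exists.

2

Take S = {Gabe, Sam}. Its neighbourhood is {P5}, so |N(S)| = 1 < |S| = 2.
No single vertex violates Hall's condition since each has at least one neighbour, so 2 is the minimum.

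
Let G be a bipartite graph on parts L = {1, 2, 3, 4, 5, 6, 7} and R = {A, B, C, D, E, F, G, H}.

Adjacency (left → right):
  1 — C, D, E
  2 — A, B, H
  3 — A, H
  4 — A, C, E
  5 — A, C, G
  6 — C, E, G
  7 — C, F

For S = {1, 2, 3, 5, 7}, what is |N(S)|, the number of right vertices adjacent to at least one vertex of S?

8

The union of neighbours of {1, 2, 3, 5, 7} is {A, B, C, D, E, F, G, H}, which has 8 elements.
Since |N(S)| = 8 ≥ |S| = 5, Hall's condition holds for this subset.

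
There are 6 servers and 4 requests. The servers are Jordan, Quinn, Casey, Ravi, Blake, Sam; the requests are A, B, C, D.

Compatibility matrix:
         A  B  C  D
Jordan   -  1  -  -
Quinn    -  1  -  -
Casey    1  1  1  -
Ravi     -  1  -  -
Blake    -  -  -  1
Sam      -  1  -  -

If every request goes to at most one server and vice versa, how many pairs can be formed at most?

3

One maximum matching: Jordan-B, Casey-C, Blake-D.
The set {Jordan, Quinn, Ravi, Sam} has only 1 neighbour ({B}), so by Hall's theorem at most 3 of the 6 servers can be matched.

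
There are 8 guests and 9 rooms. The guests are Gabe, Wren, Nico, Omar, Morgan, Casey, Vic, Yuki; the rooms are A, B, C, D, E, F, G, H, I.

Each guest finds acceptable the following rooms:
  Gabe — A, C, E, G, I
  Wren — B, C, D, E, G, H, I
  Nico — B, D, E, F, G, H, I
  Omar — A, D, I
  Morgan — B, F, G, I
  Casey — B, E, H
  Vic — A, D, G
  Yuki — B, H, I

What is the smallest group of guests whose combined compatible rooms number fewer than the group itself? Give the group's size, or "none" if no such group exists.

none

A matching saturating every guest exists, for instance Gabe→A, Wren→H, Nico→G, Omar→I, Morgan→F, Casey→E, Vic→D, Yuki→B.
By Hall's marriage theorem, this means |N(S)| ≥ |S| for every subset S, so no violating subset exists.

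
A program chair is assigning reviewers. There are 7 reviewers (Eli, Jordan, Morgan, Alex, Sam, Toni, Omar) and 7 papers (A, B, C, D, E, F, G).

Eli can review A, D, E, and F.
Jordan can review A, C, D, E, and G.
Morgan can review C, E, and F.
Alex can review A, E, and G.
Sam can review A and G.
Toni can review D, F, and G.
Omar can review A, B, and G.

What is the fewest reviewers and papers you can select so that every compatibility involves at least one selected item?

7

A maximum matching has 7 edges (e.g. Eli–D, Jordan–A, Morgan–C, Alex–E, Sam–G, Toni–F, Omar–B).
By König's theorem the minimum vertex cover has the same size. One such cover is {Eli, Jordan, Morgan, Alex, Sam, Toni, Omar}.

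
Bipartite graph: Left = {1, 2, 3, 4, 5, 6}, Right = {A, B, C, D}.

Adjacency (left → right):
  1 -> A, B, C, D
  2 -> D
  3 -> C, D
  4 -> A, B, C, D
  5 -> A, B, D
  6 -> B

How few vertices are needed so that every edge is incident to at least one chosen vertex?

4

The 4 edges 1–A, 2–D, 3–C, 4–B form a matching, so any vertex cover needs at least 4 vertices (one per matched edge).
Conversely {A, B, C, D} meets every edge and has exactly 4 vertices, so 4 is optimal.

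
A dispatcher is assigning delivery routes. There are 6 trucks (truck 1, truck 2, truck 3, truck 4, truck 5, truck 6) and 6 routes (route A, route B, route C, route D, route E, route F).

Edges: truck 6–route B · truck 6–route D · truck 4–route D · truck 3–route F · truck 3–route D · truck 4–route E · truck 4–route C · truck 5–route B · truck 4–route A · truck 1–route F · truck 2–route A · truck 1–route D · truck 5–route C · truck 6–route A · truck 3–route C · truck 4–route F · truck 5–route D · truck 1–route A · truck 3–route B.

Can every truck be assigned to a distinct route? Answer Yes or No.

One maximum matching: truck 1→route F, truck 2→route A, truck 3→route C, truck 4→route E, truck 5→route D, truck 6→route B.
All 6 trucks are covered.

Yes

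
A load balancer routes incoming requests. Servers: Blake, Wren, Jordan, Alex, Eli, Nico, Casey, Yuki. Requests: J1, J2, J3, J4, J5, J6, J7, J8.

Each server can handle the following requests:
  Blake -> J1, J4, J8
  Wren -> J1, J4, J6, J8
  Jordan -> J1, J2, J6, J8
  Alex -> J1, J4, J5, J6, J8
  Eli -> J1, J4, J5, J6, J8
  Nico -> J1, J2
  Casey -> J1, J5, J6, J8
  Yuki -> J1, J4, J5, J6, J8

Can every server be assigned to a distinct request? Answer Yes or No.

No

The set {Blake, Wren, Jordan, Alex, Eli, Nico, Casey, Yuki} has only 6 neighbours ({J1, J2, J4, J5, J6, J8}), so by Hall's theorem at most 6 of the 8 servers can be matched.
Hence no matching covers every server.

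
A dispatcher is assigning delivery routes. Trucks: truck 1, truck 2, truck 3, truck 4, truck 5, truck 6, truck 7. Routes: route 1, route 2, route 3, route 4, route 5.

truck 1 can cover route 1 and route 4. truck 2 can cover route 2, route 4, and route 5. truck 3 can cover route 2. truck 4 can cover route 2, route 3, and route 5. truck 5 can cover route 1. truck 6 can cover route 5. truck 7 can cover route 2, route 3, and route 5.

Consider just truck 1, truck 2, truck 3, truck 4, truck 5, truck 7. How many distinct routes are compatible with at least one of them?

5

The union of neighbours of {truck 1, truck 2, truck 3, truck 4, truck 5, truck 7} is {route 1, route 2, route 3, route 4, route 5}, which has 5 elements.
Since |N(S)| = 5 < |S| = 6, Hall's condition fails for this subset.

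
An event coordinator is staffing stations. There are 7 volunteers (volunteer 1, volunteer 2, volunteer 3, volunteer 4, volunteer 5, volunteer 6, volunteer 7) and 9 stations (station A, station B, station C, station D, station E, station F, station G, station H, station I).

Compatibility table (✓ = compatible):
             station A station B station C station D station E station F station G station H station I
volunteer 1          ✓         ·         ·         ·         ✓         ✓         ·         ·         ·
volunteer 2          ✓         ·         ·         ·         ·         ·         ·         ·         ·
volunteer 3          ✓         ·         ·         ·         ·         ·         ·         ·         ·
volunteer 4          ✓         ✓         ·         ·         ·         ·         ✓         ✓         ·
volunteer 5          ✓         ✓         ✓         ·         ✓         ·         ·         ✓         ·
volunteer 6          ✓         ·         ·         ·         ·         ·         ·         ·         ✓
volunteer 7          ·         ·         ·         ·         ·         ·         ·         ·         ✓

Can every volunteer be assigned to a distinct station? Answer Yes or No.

The set {volunteer 2, volunteer 3, volunteer 6, volunteer 7} has only 2 neighbours ({station A, station I}), so by Hall's theorem at most 5 of the 7 volunteers can be matched.
Hence no matching covers every volunteer.

No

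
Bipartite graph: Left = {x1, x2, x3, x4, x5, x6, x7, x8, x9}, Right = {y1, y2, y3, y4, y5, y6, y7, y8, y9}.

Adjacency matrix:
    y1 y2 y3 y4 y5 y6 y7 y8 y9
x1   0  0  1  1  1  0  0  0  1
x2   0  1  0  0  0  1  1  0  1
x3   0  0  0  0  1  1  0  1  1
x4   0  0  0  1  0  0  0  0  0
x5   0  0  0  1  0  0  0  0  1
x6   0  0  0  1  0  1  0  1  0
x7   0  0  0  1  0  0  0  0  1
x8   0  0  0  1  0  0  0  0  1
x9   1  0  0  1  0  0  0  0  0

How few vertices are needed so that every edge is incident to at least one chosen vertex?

{x1, x2, x3, x6, x9, y4, y9} is a vertex cover of size 7: every edge has an endpoint in this set.
No smaller cover exists because x1–y3, x2–y7, x3–y6, x4–y4, x5–y9, x6–y8, x9–y1 is a matching of size 7, and a cover must include an endpoint of each of these disjoint edges (König's theorem).

7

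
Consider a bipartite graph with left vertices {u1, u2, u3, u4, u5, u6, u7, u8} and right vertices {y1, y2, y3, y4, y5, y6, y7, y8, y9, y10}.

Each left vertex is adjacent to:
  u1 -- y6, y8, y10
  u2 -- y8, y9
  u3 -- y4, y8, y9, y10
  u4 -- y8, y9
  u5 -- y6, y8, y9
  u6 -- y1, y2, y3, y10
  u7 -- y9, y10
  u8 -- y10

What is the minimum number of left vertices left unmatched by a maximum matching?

2

One maximum matching: u1→y10, u2→y9, u3→y4, u4→y8, u5→y6, u6→y3.
The set {u1, u2, u4, u5, u7, u8} has only 4 neighbours ({y10, y6, y8, y9}), so by Hall's theorem at most 6 of the 8 left vertices can be matched.
That matches 6 of the 8, leaving 2 unmatched; no matching can do better.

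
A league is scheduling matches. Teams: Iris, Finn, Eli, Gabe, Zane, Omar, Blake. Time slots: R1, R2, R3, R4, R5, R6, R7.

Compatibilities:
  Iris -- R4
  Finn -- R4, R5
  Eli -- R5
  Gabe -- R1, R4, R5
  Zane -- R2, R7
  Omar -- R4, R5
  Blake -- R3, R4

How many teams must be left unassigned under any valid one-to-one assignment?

2

One maximum matching: Iris→R4, Finn→R5, Gabe→R1, Zane→R7, Blake→R3.
The set {Iris, Finn, Eli, Omar} has only 2 neighbours ({R4, R5}), so by Hall's theorem at most 5 of the 7 teams can be matched.
That matches 5 of the 7, leaving 2 unmatched; no matching can do better.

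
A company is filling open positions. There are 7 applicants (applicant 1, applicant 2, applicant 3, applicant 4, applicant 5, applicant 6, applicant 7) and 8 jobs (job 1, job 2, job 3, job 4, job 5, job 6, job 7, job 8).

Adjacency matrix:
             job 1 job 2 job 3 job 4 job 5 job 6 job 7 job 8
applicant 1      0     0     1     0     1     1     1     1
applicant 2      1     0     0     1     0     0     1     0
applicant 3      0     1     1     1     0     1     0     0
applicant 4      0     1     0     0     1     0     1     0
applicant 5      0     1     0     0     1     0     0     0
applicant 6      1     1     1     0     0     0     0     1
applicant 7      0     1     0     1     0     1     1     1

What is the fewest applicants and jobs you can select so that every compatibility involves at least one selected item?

{applicant 1, applicant 2, applicant 3, applicant 4, applicant 5, applicant 6, applicant 7} is a vertex cover of size 7: every edge has an endpoint in this set.
No smaller cover exists because applicant 1–job 8, applicant 2–job 4, applicant 3–job 6, applicant 4–job 2, applicant 5–job 5, applicant 6–job 1, applicant 7–job 7 is a matching of size 7, and a cover must include an endpoint of each of these disjoint edges (König's theorem).

7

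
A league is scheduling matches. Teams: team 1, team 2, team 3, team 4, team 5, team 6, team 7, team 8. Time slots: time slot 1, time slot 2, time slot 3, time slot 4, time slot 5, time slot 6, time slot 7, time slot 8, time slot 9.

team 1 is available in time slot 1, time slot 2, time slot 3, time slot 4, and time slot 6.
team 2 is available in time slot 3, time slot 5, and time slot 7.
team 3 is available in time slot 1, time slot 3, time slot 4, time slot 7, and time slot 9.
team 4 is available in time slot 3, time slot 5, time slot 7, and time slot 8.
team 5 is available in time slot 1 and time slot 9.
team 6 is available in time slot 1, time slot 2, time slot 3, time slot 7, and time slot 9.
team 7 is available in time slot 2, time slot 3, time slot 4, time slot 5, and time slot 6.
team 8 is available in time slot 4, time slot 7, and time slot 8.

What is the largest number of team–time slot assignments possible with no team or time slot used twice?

8

A valid assignment of size 8: team 1–time slot 3, team 2–time slot 5, team 3–time slot 9, team 4–time slot 8, team 5–time slot 1, team 6–time slot 7, team 7–time slot 2, team 8–time slot 4.
All 8 teams are matched, so no larger matching exists.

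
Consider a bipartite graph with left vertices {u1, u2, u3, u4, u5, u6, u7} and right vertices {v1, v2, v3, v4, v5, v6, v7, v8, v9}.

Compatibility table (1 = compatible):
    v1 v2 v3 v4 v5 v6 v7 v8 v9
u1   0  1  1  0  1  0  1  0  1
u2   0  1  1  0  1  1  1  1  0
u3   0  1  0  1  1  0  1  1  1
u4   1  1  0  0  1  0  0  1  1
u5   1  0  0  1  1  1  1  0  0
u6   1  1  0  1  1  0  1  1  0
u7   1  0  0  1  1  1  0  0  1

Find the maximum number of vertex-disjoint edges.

7

A valid assignment of size 7: u1-v3, u2-v8, u3-v5, u4-v2, u5-v1, u6-v4, u7-v6.
This saturates every left vertex, so 7 is the maximum.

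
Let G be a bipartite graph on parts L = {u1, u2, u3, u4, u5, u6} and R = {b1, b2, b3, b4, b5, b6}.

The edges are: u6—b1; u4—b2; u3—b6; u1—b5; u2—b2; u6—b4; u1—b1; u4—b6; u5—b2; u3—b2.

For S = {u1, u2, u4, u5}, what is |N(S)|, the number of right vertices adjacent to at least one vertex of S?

4

The union of neighbours of {u1, u2, u4, u5} is {b1, b2, b5, b6}, which has 4 elements.
Since |N(S)| = 4 ≥ |S| = 4, Hall's condition holds for this subset.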